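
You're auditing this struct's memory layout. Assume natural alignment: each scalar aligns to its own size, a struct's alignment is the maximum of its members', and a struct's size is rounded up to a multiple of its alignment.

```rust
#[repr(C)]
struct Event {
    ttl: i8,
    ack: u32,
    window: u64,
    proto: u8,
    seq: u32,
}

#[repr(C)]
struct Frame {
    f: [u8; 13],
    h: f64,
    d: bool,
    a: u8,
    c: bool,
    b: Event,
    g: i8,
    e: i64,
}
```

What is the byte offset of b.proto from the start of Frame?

48

Event: @0: ttl [1B, align 1] → 1; +3 pad (align 4); @4: ack [4B, align 4] → 8; @8: window [8B, align 8] → 16; @16: proto [1B, align 1] → 17; +3 pad (align 4); @20: seq [4B, align 4] → 24; size 24, align 8
@0: f [13B, align 1] → 13
+3 pad (align 8)
@16: h [8B, align 8] → 24
@24: d [1B, align 1] → 25
@25: a [1B, align 1] → 26
@26: c [1B, align 1] → 27
+5 pad (align 8)
@32: b [24B, align 8] → 56
within Event: proto at 16
32 + 16 = 48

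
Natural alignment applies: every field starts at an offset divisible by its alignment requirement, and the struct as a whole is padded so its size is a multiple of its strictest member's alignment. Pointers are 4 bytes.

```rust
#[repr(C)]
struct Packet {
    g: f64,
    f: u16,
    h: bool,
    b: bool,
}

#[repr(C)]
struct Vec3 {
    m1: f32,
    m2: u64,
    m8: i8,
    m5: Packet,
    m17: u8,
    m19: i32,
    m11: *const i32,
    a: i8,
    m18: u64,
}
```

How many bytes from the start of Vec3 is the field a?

52

Packet: g at 0 (size 8, align 8) → ends 8; f at 8 (size 2, align 2) → ends 10; h at 10 (size 1, align 1) → ends 11; b at 11 (size 1, align 1) → ends 12; tail pad 4 to reach multiple of 8; total 16 bytes, alignment 8
m1 at 0 (size 4, align 4) → ends 4
pad 4 to align 8 for m2
m2 at 8 (size 8, align 8) → ends 16
m8 at 16 (size 1, align 1) → ends 17
pad 7 to align 8 for m5
m5 at 24 (size 16, align 8) → ends 40
m17 at 40 (size 1, align 1) → ends 41
pad 3 to align 4 for m19
m19 at 44 (size 4, align 4) → ends 48
m11 at 48 (size 4, align 4) → ends 52
a at 52 (size 1, align 1) → ends 53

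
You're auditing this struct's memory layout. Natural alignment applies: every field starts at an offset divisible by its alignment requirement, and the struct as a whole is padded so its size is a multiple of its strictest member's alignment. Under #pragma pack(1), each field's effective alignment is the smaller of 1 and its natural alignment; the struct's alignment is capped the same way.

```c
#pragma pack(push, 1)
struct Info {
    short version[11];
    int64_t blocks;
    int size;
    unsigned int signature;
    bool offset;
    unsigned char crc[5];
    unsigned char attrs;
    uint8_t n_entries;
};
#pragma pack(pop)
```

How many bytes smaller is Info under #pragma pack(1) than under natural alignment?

2

natural layout:
  version at 0 (size 22, align 2) → ends 22
  pad 2 to align 8 for blocks
  blocks at 24 (size 8, align 8) → ends 32
  size at 32 (size 4, align 4) → ends 36
  signature at 36 (size 4, align 4) → ends 40
  offset at 40 (size 1, align 1) → ends 41
  crc at 41 (size 5, align 1) → ends 46
  attrs at 46 (size 1, align 1) → ends 47
  n_entries at 47 (size 1, align 1) → ends 48
  total 48 bytes, alignment 8
packed(1) layout:
  version at 0 (size 22, align 1) → ends 22
  blocks at 22 (size 8, align 1) → ends 30
  size at 30 (size 4, align 1) → ends 34
  signature at 34 (size 4, align 1) → ends 38
  offset at 38 (size 1, align 1) → ends 39
  crc at 39 (size 5, align 1) → ends 44
  attrs at 44 (size 1, align 1) → ends 45
  n_entries at 45 (size 1, align 1) → ends 46
  total 46 bytes, alignment 1
48 − 46 = 2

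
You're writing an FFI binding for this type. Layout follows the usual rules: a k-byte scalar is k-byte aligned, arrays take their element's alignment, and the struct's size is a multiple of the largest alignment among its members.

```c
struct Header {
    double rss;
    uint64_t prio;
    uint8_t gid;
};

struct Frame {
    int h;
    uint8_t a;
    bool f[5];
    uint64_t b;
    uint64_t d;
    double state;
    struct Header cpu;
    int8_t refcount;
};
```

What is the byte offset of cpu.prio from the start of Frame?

48

Header: 0..8  rss  (8B, 8-aligned); 8..16  prio  (8B, 8-aligned); 16..17  gid  (1B, 1-aligned); 17..24  -- tail padding (7B); sizeof = 24, alignof = 8
0..4  h  (4B, 4-aligned)
4..5  a  (1B, 1-aligned)
5..10  f  (5B, 1-aligned)
10..16  -- padding (6B)
16..24  b  (8B, 8-aligned)
24..32  d  (8B, 8-aligned)
32..40  state  (8B, 8-aligned)
40..64  cpu  (24B, 8-aligned)
within Header: prio at 8
40 + 8 = 48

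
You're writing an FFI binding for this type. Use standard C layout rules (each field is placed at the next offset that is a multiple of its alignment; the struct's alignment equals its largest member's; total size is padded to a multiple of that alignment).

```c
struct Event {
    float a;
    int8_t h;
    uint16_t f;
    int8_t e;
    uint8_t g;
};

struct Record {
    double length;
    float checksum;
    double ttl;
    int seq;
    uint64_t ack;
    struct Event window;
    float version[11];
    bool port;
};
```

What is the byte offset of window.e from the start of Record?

48

Event: @0: a [4B, align 4] → 4; @4: h [1B, align 1] → 5; +1 pad (align 2); @6: f [2B, align 2] → 8; @8: e [1B, align 1] → 9; @9: g [1B, align 1] → 10; +2 tail pad (align 4); size 12, align 4
@0: length [8B, align 8] → 8
@8: checksum [4B, align 4] → 12
+4 pad (align 8)
@16: ttl [8B, align 8] → 24
@24: seq [4B, align 4] → 28
+4 pad (align 8)
@32: ack [8B, align 8] → 40
@40: window [12B, align 4] → 52
within Event: e at 8
40 + 8 = 48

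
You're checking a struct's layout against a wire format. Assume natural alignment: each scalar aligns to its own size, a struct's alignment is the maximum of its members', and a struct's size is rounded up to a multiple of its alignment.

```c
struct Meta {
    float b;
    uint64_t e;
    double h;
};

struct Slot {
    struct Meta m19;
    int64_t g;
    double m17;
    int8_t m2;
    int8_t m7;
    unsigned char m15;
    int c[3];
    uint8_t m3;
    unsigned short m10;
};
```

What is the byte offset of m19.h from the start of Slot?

16

Meta: b at 0 (size 4, align 4) → ends 4; pad 4 to align 8 for e; e at 8 (size 8, align 8) → ends 16; h at 16 (size 8, align 8) → ends 24; total 24 bytes, alignment 8
m19 at 0 (size 24, align 8) → ends 24
within Meta: h at 16
0 + 16 = 16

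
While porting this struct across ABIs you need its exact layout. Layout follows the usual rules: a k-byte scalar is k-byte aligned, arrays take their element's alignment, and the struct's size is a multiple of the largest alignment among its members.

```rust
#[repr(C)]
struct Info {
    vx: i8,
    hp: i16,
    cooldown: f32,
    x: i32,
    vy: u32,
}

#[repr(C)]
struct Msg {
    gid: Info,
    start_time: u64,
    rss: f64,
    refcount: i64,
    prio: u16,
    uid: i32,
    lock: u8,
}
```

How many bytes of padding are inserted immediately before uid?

2

Info: vx at 0 (size 1, align 1) → ends 1; pad 1 to align 2 for hp; hp at 2 (size 2, align 2) → ends 4; cooldown at 4 (size 4, align 4) → ends 8; x at 8 (size 4, align 4) → ends 12; vy at 12 (size 4, align 4) → ends 16; total 16 bytes, alignment 4
gid at 0 (size 16, align 4) → ends 16
start_time at 16 (size 8, align 8) → ends 24
rss at 24 (size 8, align 8) → ends 32
refcount at 32 (size 8, align 8) → ends 40
prio at 40 (size 2, align 2) → ends 42
pad 2 to align 4 for uid
uid at 44 (size 4, align 4) → ends 48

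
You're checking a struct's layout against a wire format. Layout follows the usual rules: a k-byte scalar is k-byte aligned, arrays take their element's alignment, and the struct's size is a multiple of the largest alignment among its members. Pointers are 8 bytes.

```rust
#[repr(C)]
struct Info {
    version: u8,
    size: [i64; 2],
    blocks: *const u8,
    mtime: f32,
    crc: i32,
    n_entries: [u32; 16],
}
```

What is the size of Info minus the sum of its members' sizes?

7

0..1  version  (1B, 1-aligned)
1..8  -- padding (7B)
8..24  size  (16B, 8-aligned)
24..32  blocks  (8B, 8-aligned)
32..36  mtime  (4B, 4-aligned)
36..40  crc  (4B, 4-aligned)
40..104  n_entries  (64B, 4-aligned)
sizeof = 104, alignof = 8
data bytes 97, size 104 → padding 7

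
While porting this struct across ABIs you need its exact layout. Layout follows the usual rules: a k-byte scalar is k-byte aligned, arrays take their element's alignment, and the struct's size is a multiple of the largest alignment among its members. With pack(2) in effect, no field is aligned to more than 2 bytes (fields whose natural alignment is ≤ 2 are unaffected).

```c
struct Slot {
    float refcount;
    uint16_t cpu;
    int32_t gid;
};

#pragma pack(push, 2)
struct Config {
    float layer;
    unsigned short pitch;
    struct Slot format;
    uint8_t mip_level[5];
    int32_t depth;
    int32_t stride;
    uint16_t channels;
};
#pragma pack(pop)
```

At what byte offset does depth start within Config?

Slot: 0..4  refcount  (4B, 4-aligned); 4..6  cpu  (2B, 2-aligned); 6..8  -- padding (2B); 8..12  gid  (4B, 4-aligned); sizeof = 12, alignof = 4
0..4  layer  (4B, 2-aligned)
4..6  pitch  (2B, 2-aligned)
6..18  format  (12B, 2-aligned)
18..23  mip_level  (5B, 1-aligned)
23..24  -- padding (1B)
24..28  depth  (4B, 2-aligned)

24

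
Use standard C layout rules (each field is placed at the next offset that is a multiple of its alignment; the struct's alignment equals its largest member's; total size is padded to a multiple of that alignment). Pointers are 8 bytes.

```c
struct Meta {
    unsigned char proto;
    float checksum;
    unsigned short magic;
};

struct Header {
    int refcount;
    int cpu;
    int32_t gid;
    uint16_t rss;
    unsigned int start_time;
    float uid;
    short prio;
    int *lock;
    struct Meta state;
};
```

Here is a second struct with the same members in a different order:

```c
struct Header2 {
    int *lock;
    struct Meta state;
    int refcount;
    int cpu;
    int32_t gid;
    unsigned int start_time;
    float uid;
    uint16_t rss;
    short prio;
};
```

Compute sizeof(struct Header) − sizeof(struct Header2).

8

Meta: @0: proto [1B, align 1] → 1; +3 pad (align 4); @4: checksum [4B, align 4] → 8; @8: magic [2B, align 2] → 10; +2 tail pad (align 4); size 12, align 4
@0: refcount [4B, align 4] → 4
@4: cpu [4B, align 4] → 8
@8: gid [4B, align 4] → 12
@12: rss [2B, align 2] → 14
+2 pad (align 4)
@16: start_time [4B, align 4] → 20
@20: uid [4B, align 4] → 24
@24: prio [2B, align 2] → 26
+6 pad (align 8)
@32: lock [8B, align 8] → 40
@40: state [12B, align 4] → 52
+4 tail pad (align 8)
size 56, align 8
— Header2 —
@0: lock [8B, align 8] → 8
@8: state [12B, align 4] → 20
@20: refcount [4B, align 4] → 24
@24: cpu [4B, align 4] → 28
@28: gid [4B, align 4] → 32
@32: start_time [4B, align 4] → 36
@36: uid [4B, align 4] → 40
@40: rss [2B, align 2] → 42
@42: prio [2B, align 2] → 44
+4 tail pad (align 8)
size 48, align 8
56 − 48 = 8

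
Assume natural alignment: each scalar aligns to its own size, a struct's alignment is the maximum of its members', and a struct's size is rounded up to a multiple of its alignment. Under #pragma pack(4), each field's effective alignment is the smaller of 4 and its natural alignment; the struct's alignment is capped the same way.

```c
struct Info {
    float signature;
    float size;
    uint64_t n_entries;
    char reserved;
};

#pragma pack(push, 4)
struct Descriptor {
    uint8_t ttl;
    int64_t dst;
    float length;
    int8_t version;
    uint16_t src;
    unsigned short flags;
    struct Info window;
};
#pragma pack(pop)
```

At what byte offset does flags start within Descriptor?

Info: @0: signature [4B, align 4] → 4; @4: size [4B, align 4] → 8; @8: n_entries [8B, align 8] → 16; @16: reserved [1B, align 1] → 17; +7 tail pad (align 8); size 24, align 8
@0: ttl [1B, align 1] → 1
+3 pad (align 4)
@4: dst [8B, align 4] → 12
@12: length [4B, align 4] → 16
@16: version [1B, align 1] → 17
+1 pad (align 2)
@18: src [2B, align 2] → 20
@20: flags [2B, align 2] → 22

20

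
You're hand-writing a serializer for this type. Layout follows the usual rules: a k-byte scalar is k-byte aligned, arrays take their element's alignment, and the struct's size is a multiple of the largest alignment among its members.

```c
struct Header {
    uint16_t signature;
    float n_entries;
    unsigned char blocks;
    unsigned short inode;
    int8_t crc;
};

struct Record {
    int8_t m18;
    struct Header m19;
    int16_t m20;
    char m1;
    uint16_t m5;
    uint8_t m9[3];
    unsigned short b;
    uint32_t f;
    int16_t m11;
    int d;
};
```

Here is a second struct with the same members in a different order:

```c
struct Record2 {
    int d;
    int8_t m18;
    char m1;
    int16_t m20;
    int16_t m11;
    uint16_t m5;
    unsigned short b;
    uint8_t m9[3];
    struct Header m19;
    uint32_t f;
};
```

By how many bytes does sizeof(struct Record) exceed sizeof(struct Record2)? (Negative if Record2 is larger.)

4

Header: 0..2  signature  (2B, 2-aligned); 2..4  -- padding (2B); 4..8  n_entries  (4B, 4-aligned); 8..9  blocks  (1B, 1-aligned); 9..10  -- padding (1B); 10..12  inode  (2B, 2-aligned); 12..13  crc  (1B, 1-aligned); 13..16  -- tail padding (3B); sizeof = 16, alignof = 4
0..1  m18  (1B, 1-aligned)
1..4  -- padding (3B)
4..20  m19  (16B, 4-aligned)
20..22  m20  (2B, 2-aligned)
22..23  m1  (1B, 1-aligned)
23..24  -- padding (1B)
24..26  m5  (2B, 2-aligned)
26..29  m9  (3B, 1-aligned)
29..30  -- padding (1B)
30..32  b  (2B, 2-aligned)
32..36  f  (4B, 4-aligned)
36..38  m11  (2B, 2-aligned)
38..40  -- padding (2B)
40..44  d  (4B, 4-aligned)
sizeof = 44, alignof = 4
— Record2 —
0..4  d  (4B, 4-aligned)
4..5  m18  (1B, 1-aligned)
5..6  m1  (1B, 1-aligned)
6..8  m20  (2B, 2-aligned)
8..10  m11  (2B, 2-aligned)
10..12  m5  (2B, 2-aligned)
12..14  b  (2B, 2-aligned)
14..17  m9  (3B, 1-aligned)
17..20  -- padding (3B)
20..36  m19  (16B, 4-aligned)
36..40  f  (4B, 4-aligned)
sizeof = 40, alignof = 4
44 − 40 = 4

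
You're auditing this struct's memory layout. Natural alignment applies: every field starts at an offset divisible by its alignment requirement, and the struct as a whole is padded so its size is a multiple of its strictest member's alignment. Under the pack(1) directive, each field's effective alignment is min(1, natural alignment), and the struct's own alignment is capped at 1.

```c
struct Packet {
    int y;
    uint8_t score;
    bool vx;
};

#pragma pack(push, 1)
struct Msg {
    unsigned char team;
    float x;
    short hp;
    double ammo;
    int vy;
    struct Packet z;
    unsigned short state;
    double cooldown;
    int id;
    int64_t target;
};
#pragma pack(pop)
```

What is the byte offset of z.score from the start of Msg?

23

Packet: y at 0 (size 4, align 4) → ends 4; score at 4 (size 1, align 1) → ends 5; vx at 5 (size 1, align 1) → ends 6; tail pad 2 to reach multiple of 4; total 8 bytes, alignment 4
team at 0 (size 1, align 1) → ends 1
x at 1 (size 4, align 1) → ends 5
hp at 5 (size 2, align 1) → ends 7
ammo at 7 (size 8, align 1) → ends 15
vy at 15 (size 4, align 1) → ends 19
z at 19 (size 8, align 1) → ends 27
within Packet: score at 4
19 + 4 = 23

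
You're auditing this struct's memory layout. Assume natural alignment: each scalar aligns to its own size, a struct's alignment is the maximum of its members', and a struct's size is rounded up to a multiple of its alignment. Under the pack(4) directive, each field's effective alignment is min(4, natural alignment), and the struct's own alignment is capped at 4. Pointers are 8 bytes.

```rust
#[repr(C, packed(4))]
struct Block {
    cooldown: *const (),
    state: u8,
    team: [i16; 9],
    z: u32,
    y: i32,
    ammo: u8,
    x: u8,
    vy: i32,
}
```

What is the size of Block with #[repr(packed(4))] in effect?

44

0..8  cooldown  (8B, 4-aligned)
8..9  state  (1B, 1-aligned)
9..10  -- padding (1B)
10..28  team  (18B, 2-aligned)
28..32  z  (4B, 4-aligned)
32..36  y  (4B, 4-aligned)
36..37  ammo  (1B, 1-aligned)
37..38  x  (1B, 1-aligned)
38..40  -- padding (2B)
40..44  vy  (4B, 4-aligned)
sizeof = 44, alignof = 4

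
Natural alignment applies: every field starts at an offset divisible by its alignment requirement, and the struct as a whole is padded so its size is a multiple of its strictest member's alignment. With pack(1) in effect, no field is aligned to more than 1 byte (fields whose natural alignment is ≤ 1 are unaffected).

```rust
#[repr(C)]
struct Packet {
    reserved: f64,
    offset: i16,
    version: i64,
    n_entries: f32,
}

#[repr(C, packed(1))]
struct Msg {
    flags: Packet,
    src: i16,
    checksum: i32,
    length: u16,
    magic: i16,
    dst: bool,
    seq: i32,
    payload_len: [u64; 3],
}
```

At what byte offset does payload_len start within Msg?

47

Packet: 0..8  reserved  (8B, 8-aligned); 8..10  offset  (2B, 2-aligned); 10..16  -- padding (6B); 16..24  version  (8B, 8-aligned); 24..28  n_entries  (4B, 4-aligned); 28..32  -- tail padding (4B); sizeof = 32, alignof = 8
0..32  flags  (32B, 1-aligned)
32..34  src  (2B, 1-aligned)
34..38  checksum  (4B, 1-aligned)
38..40  length  (2B, 1-aligned)
40..42  magic  (2B, 1-aligned)
42..43  dst  (1B, 1-aligned)
43..47  seq  (4B, 1-aligned)
47..71  payload_len  (24B, 1-aligned)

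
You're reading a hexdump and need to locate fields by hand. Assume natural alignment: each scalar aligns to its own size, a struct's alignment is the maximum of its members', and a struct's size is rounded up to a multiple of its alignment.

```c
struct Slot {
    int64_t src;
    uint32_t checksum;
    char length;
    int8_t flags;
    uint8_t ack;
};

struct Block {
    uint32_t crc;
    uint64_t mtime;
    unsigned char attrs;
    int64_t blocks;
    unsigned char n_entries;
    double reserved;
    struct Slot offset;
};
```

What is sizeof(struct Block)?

Slot: @0: src [8B, align 8] → 8; @8: checksum [4B, align 4] → 12; @12: length [1B, align 1] → 13; @13: flags [1B, align 1] → 14; @14: ack [1B, align 1] → 15; +1 tail pad (align 8); size 16, align 8
@0: crc [4B, align 4] → 4
+4 pad (align 8)
@8: mtime [8B, align 8] → 16
@16: attrs [1B, align 1] → 17
+7 pad (align 8)
@24: blocks [8B, align 8] → 32
@32: n_entries [1B, align 1] → 33
+7 pad (align 8)
@40: reserved [8B, align 8] → 48
@48: offset [16B, align 8] → 64
size 64, align 8

64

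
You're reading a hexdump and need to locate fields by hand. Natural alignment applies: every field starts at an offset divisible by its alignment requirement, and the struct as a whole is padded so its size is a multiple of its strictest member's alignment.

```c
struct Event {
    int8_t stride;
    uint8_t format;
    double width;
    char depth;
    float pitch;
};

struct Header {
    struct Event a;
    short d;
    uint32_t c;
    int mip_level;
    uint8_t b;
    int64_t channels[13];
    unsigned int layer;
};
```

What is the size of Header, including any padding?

152 bytes

Event: @0: stride [1B, align 1] → 1; @1: format [1B, align 1] → 2; +6 pad (align 8); @8: width [8B, align 8] → 16; @16: depth [1B, align 1] → 17; +3 pad (align 4); @20: pitch [4B, align 4] → 24; size 24, align 8
@0: a [24B, align 8] → 24
@24: d [2B, align 2] → 26
+2 pad (align 4)
@28: c [4B, align 4] → 32
@32: mip_level [4B, align 4] → 36
@36: b [1B, align 1] → 37
+3 pad (align 8)
@40: channels [104B, align 8] → 144
@144: layer [4B, align 4] → 148
+4 tail pad (align 8)
size 152, align 8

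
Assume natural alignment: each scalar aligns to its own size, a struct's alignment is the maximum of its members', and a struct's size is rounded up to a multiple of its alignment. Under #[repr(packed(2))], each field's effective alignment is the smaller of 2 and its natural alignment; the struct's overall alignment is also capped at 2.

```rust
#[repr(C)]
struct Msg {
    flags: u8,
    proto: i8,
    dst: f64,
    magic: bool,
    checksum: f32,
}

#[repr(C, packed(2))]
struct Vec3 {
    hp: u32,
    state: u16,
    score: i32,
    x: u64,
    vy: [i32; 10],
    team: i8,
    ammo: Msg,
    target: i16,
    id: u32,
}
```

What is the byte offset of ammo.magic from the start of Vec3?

76

Msg: flags at 0 (size 1, align 1) → ends 1; proto at 1 (size 1, align 1) → ends 2; pad 6 to align 8 for dst; dst at 8 (size 8, align 8) → ends 16; magic at 16 (size 1, align 1) → ends 17; pad 3 to align 4 for checksum; checksum at 20 (size 4, align 4) → ends 24; total 24 bytes, alignment 8
hp at 0 (size 4, align 2) → ends 4
state at 4 (size 2, align 2) → ends 6
score at 6 (size 4, align 2) → ends 10
x at 10 (size 8, align 2) → ends 18
vy at 18 (size 40, align 2) → ends 58
team at 58 (size 1, align 1) → ends 59
pad 1 to align 2 for ammo
ammo at 60 (size 24, align 2) → ends 84
within Msg: magic at 16
60 + 16 = 76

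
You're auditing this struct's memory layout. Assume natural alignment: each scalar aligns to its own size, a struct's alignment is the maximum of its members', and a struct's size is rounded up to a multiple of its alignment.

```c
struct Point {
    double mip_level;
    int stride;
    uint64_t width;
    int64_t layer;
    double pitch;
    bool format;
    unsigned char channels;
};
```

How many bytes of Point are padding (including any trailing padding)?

mip_level at 0 (size 8, align 8) → ends 8
stride at 8 (size 4, align 4) → ends 12
pad 4 to align 8 for width
width at 16 (size 8, align 8) → ends 24
layer at 24 (size 8, align 8) → ends 32
pitch at 32 (size 8, align 8) → ends 40
format at 40 (size 1, align 1) → ends 41
channels at 41 (size 1, align 1) → ends 42
tail pad 6 to reach multiple of 8
total 48 bytes, alignment 8
data bytes 38, size 48 → padding 10

10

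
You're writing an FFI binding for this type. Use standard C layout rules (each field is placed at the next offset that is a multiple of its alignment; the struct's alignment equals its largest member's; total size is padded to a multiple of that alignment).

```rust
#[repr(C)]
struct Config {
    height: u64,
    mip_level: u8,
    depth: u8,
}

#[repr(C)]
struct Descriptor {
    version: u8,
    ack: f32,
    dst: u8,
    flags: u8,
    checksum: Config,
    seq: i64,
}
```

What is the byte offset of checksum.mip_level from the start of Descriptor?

24

Config: height at 0 (size 8, align 8) → ends 8; mip_level at 8 (size 1, align 1) → ends 9; depth at 9 (size 1, align 1) → ends 10; tail pad 6 to reach multiple of 8; total 16 bytes, alignment 8
version at 0 (size 1, align 1) → ends 1
pad 3 to align 4 for ack
ack at 4 (size 4, align 4) → ends 8
dst at 8 (size 1, align 1) → ends 9
flags at 9 (size 1, align 1) → ends 10
pad 6 to align 8 for checksum
checksum at 16 (size 16, align 8) → ends 32
within Config: mip_level at 8
16 + 8 = 24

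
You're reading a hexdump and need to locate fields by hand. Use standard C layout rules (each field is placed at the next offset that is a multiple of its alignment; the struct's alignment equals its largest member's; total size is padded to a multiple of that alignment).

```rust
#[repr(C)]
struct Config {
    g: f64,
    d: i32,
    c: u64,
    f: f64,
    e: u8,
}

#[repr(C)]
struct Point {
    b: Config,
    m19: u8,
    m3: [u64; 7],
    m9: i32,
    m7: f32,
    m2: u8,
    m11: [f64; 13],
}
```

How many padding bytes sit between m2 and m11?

7

Config: @0: g [8B, align 8] → 8; @8: d [4B, align 4] → 12; +4 pad (align 8); @16: c [8B, align 8] → 24; @24: f [8B, align 8] → 32; @32: e [1B, align 1] → 33; +7 tail pad (align 8); size 40, align 8
@0: b [40B, align 8] → 40
@40: m19 [1B, align 1] → 41
+7 pad (align 8)
@48: m3 [56B, align 8] → 104
@104: m9 [4B, align 4] → 108
@108: m7 [4B, align 4] → 112
@112: m2 [1B, align 1] → 113
+7 pad (align 8)
@120: m11 [104B, align 8] → 224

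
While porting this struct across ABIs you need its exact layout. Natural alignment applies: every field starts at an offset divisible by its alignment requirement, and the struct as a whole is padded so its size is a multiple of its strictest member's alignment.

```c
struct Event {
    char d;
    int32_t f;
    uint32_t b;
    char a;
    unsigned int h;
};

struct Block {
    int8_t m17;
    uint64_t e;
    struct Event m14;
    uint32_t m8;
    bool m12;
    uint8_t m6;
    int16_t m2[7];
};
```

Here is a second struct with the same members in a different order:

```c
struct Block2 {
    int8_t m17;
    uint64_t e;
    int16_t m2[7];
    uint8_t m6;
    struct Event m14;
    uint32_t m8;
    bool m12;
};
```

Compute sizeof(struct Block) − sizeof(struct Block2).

-8

Event: d at 0 (size 1, align 1) → ends 1; pad 3 to align 4 for f; f at 4 (size 4, align 4) → ends 8; b at 8 (size 4, align 4) → ends 12; a at 12 (size 1, align 1) → ends 13; pad 3 to align 4 for h; h at 16 (size 4, align 4) → ends 20; total 20 bytes, alignment 4
m17 at 0 (size 1, align 1) → ends 1
pad 7 to align 8 for e
e at 8 (size 8, align 8) → ends 16
m14 at 16 (size 20, align 4) → ends 36
m8 at 36 (size 4, align 4) → ends 40
m12 at 40 (size 1, align 1) → ends 41
m6 at 41 (size 1, align 1) → ends 42
m2 at 42 (size 14, align 2) → ends 56
total 56 bytes, alignment 8
— Block2 —
m17 at 0 (size 1, align 1) → ends 1
pad 7 to align 8 for e
e at 8 (size 8, align 8) → ends 16
m2 at 16 (size 14, align 2) → ends 30
m6 at 30 (size 1, align 1) → ends 31
pad 1 to align 4 for m14
m14 at 32 (size 20, align 4) → ends 52
m8 at 52 (size 4, align 4) → ends 56
m12 at 56 (size 1, align 1) → ends 57
tail pad 7 to reach multiple of 8
total 64 bytes, alignment 8
56 − 64 = -8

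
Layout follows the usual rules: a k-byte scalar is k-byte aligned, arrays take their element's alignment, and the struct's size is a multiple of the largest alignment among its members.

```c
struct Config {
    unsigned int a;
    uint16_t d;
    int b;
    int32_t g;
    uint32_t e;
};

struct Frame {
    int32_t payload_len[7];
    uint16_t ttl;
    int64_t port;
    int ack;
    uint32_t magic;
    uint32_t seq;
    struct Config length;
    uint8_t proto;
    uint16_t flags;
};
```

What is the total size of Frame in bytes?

Config: a at 0 (size 4, align 4) → ends 4; d at 4 (size 2, align 2) → ends 6; pad 2 to align 4 for b; b at 8 (size 4, align 4) → ends 12; g at 12 (size 4, align 4) → ends 16; e at 16 (size 4, align 4) → ends 20; total 20 bytes, alignment 4
payload_len at 0 (size 28, align 4) → ends 28
ttl at 28 (size 2, align 2) → ends 30
pad 2 to align 8 for port
port at 32 (size 8, align 8) → ends 40
ack at 40 (size 4, align 4) → ends 44
magic at 44 (size 4, align 4) → ends 48
seq at 48 (size 4, align 4) → ends 52
length at 52 (size 20, align 4) → ends 72
proto at 72 (size 1, align 1) → ends 73
pad 1 to align 2 for flags
flags at 74 (size 2, align 2) → ends 76
tail pad 4 to reach multiple of 8
total 80 bytes, alignment 8

80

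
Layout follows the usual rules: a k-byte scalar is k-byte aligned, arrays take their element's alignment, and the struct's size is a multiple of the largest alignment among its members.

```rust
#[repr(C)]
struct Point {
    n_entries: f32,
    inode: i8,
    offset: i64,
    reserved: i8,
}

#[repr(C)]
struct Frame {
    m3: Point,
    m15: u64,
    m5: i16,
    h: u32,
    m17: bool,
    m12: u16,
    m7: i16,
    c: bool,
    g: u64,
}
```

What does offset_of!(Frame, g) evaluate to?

Point: n_entries at 0 (size 4, align 4) → ends 4; inode at 4 (size 1, align 1) → ends 5; pad 3 to align 8 for offset; offset at 8 (size 8, align 8) → ends 16; reserved at 16 (size 1, align 1) → ends 17; tail pad 7 to reach multiple of 8; total 24 bytes, alignment 8
m3 at 0 (size 24, align 8) → ends 24
m15 at 24 (size 8, align 8) → ends 32
m5 at 32 (size 2, align 2) → ends 34
pad 2 to align 4 for h
h at 36 (size 4, align 4) → ends 40
m17 at 40 (size 1, align 1) → ends 41
pad 1 to align 2 for m12
m12 at 42 (size 2, align 2) → ends 44
m7 at 44 (size 2, align 2) → ends 46
c at 46 (size 1, align 1) → ends 47
pad 1 to align 8 for g
g at 48 (size 8, align 8) → ends 56

48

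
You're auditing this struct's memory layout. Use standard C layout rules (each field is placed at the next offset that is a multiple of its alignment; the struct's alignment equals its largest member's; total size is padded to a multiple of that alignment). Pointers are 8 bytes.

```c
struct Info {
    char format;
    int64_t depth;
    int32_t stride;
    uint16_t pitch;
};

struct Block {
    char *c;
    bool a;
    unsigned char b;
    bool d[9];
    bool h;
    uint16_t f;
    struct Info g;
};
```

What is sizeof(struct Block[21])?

1008

Info: format at 0 (size 1, align 1) → ends 1; pad 7 to align 8 for depth; depth at 8 (size 8, align 8) → ends 16; stride at 16 (size 4, align 4) → ends 20; pitch at 20 (size 2, align 2) → ends 22; tail pad 2 to reach multiple of 8; total 24 bytes, alignment 8
c at 0 (size 8, align 8) → ends 8
a at 8 (size 1, align 1) → ends 9
b at 9 (size 1, align 1) → ends 10
d at 10 (size 9, align 1) → ends 19
h at 19 (size 1, align 1) → ends 20
f at 20 (size 2, align 2) → ends 22
pad 2 to align 8 for g
g at 24 (size 24, align 8) → ends 48
total 48 bytes, alignment 8
array of 21: 21 × 48 = 1008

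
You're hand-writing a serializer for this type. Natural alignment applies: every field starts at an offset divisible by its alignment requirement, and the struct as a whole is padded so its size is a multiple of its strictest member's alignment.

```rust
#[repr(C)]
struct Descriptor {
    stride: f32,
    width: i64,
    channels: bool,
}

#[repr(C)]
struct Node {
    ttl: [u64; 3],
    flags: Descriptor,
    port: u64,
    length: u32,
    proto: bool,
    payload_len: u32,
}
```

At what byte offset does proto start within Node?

60

Descriptor: 0..4  stride  (4B, 4-aligned); 4..8  -- padding (4B); 8..16  width  (8B, 8-aligned); 16..17  channels  (1B, 1-aligned); 17..24  -- tail padding (7B); sizeof = 24, alignof = 8
0..24  ttl  (24B, 8-aligned)
24..48  flags  (24B, 8-aligned)
48..56  port  (8B, 8-aligned)
56..60  length  (4B, 4-aligned)
60..61  proto  (1B, 1-aligned)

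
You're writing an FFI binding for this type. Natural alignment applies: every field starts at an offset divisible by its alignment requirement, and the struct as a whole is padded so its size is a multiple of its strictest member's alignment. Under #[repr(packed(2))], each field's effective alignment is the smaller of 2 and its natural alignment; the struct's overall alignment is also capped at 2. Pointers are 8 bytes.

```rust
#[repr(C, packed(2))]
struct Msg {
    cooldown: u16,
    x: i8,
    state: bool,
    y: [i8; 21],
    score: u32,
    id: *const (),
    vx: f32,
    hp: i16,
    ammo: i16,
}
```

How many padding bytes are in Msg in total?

cooldown at 0 (size 2, align 2) → ends 2
x at 2 (size 1, align 1) → ends 3
state at 3 (size 1, align 1) → ends 4
y at 4 (size 21, align 1) → ends 25
pad 1 to align 2 for score
score at 26 (size 4, align 2) → ends 30
id at 30 (size 8, align 2) → ends 38
vx at 38 (size 4, align 2) → ends 42
hp at 42 (size 2, align 2) → ends 44
ammo at 44 (size 2, align 2) → ends 46
total 46 bytes, alignment 2
data bytes 45, size 46 → padding 1

1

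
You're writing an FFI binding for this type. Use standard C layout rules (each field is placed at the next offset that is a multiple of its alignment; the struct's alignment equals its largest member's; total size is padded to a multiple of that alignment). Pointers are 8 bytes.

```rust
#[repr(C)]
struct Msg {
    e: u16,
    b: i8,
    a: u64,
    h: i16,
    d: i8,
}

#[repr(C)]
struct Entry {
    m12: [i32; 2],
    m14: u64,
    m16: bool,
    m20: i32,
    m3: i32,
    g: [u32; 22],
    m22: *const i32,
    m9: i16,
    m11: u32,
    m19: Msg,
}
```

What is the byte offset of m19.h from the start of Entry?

Msg: e at 0 (size 2, align 2) → ends 2; b at 2 (size 1, align 1) → ends 3; pad 5 to align 8 for a; a at 8 (size 8, align 8) → ends 16; h at 16 (size 2, align 2) → ends 18; d at 18 (size 1, align 1) → ends 19; tail pad 5 to reach multiple of 8; total 24 bytes, alignment 8
m12 at 0 (size 8, align 4) → ends 8
m14 at 8 (size 8, align 8) → ends 16
m16 at 16 (size 1, align 1) → ends 17
pad 3 to align 4 for m20
m20 at 20 (size 4, align 4) → ends 24
m3 at 24 (size 4, align 4) → ends 28
g at 28 (size 88, align 4) → ends 116
pad 4 to align 8 for m22
m22 at 120 (size 8, align 8) → ends 128
m9 at 128 (size 2, align 2) → ends 130
pad 2 to align 4 for m11
m11 at 132 (size 4, align 4) → ends 136
m19 at 136 (size 24, align 8) → ends 160
within Msg: h at 16
136 + 16 = 152

152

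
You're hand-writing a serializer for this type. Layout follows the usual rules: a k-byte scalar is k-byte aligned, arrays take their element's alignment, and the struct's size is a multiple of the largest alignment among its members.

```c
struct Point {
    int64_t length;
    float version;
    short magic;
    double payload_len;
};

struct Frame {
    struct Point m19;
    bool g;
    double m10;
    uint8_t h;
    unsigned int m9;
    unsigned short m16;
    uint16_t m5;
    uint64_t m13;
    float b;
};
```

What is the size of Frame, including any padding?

Point: @0: length [8B, align 8] → 8; @8: version [4B, align 4] → 12; @12: magic [2B, align 2] → 14; +2 pad (align 8); @16: payload_len [8B, align 8] → 24; size 24, align 8
@0: m19 [24B, align 8] → 24
@24: g [1B, align 1] → 25
+7 pad (align 8)
@32: m10 [8B, align 8] → 40
@40: h [1B, align 1] → 41
+3 pad (align 4)
@44: m9 [4B, align 4] → 48
@48: m16 [2B, align 2] → 50
@50: m5 [2B, align 2] → 52
+4 pad (align 8)
@56: m13 [8B, align 8] → 64
@64: b [4B, align 4] → 68
+4 tail pad (align 8)
size 72, align 8

72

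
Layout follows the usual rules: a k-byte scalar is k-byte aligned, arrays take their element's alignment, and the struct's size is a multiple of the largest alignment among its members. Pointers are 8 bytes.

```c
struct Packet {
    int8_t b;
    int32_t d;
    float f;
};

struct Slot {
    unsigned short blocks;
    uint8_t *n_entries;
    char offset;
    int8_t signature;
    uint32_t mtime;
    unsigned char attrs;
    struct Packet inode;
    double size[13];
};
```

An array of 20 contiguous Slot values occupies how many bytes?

Packet: @0: b [1B, align 1] → 1; +3 pad (align 4); @4: d [4B, align 4] → 8; @8: f [4B, align 4] → 12; size 12, align 4
@0: blocks [2B, align 2] → 2
+6 pad (align 8)
@8: n_entries [8B, align 8] → 16
@16: offset [1B, align 1] → 17
@17: signature [1B, align 1] → 18
+2 pad (align 4)
@20: mtime [4B, align 4] → 24
@24: attrs [1B, align 1] → 25
+3 pad (align 4)
@28: inode [12B, align 4] → 40
@40: size [104B, align 8] → 144
size 144, align 8
array of 20: 20 × 144 = 2880

2880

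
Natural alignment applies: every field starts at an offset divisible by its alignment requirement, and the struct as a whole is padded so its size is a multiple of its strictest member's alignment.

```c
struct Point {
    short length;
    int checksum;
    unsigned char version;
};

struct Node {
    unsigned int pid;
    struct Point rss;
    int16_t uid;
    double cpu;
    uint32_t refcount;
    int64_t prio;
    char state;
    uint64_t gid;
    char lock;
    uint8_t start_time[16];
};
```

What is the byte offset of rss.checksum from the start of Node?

Point: @0: length [2B, align 2] → 2; +2 pad (align 4); @4: checksum [4B, align 4] → 8; @8: version [1B, align 1] → 9; +3 tail pad (align 4); size 12, align 4
@0: pid [4B, align 4] → 4
@4: rss [12B, align 4] → 16
within Point: checksum at 4
4 + 4 = 8

8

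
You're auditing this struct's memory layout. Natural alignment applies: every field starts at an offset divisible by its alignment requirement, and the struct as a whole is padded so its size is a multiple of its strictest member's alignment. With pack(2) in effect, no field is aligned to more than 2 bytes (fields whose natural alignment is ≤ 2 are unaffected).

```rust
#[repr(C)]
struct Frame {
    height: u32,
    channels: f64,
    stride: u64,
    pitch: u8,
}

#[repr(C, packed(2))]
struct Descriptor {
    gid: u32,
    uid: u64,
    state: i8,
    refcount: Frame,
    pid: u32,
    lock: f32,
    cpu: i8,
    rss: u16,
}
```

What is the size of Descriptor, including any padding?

Frame: 0..4  height  (4B, 4-aligned); 4..8  -- padding (4B); 8..16  channels  (8B, 8-aligned); 16..24  stride  (8B, 8-aligned); 24..25  pitch  (1B, 1-aligned); 25..32  -- tail padding (7B); sizeof = 32, alignof = 8
0..4  gid  (4B, 2-aligned)
4..12  uid  (8B, 2-aligned)
12..13  state  (1B, 1-aligned)
13..14  -- padding (1B)
14..46  refcount  (32B, 2-aligned)
46..50  pid  (4B, 2-aligned)
50..54  lock  (4B, 2-aligned)
54..55  cpu  (1B, 1-aligned)
55..56  -- padding (1B)
56..58  rss  (2B, 2-aligned)
sizeof = 58, alignof = 2

58 bytes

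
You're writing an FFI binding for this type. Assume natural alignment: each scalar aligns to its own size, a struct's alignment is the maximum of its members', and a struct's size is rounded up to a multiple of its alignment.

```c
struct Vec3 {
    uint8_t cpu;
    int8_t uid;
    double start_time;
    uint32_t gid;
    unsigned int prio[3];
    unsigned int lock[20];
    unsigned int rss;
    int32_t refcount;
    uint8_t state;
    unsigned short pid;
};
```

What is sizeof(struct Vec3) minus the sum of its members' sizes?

cpu at 0 (size 1, align 1) → ends 1
uid at 1 (size 1, align 1) → ends 2
pad 6 to align 8 for start_time
start_time at 8 (size 8, align 8) → ends 16
gid at 16 (size 4, align 4) → ends 20
prio at 20 (size 12, align 4) → ends 32
lock at 32 (size 80, align 4) → ends 112
rss at 112 (size 4, align 4) → ends 116
refcount at 116 (size 4, align 4) → ends 120
state at 120 (size 1, align 1) → ends 121
pad 1 to align 2 for pid
pid at 122 (size 2, align 2) → ends 124
tail pad 4 to reach multiple of 8
total 128 bytes, alignment 8
data bytes 117, size 128 → padding 11

11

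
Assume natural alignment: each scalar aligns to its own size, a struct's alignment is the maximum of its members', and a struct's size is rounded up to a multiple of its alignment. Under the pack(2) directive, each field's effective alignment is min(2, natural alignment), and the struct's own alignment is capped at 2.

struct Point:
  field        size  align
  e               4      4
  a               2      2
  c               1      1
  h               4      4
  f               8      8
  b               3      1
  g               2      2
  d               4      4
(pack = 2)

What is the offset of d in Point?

26

0..4  e  (4B, 2-aligned)
4..6  a  (2B, 2-aligned)
6..7  c  (1B, 1-aligned)
7..8  -- padding (1B)
8..12  h  (4B, 2-aligned)
12..20  f  (8B, 2-aligned)
20..23  b  (3B, 1-aligned)
23..24  -- padding (1B)
24..26  g  (2B, 2-aligned)
26..30  d  (4B, 2-aligned)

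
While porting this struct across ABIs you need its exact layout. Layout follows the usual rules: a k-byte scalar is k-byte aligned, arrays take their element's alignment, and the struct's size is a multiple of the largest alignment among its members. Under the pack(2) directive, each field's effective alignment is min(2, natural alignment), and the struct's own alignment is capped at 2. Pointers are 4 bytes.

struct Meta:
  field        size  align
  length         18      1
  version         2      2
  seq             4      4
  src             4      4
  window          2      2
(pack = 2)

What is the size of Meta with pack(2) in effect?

30

length at 0 (size 18, align 1) → ends 18
version at 18 (size 2, align 2) → ends 20
seq at 20 (size 4, align 2) → ends 24
src at 24 (size 4, align 2) → ends 28
window at 28 (size 2, align 2) → ends 30
total 30 bytes, alignment 2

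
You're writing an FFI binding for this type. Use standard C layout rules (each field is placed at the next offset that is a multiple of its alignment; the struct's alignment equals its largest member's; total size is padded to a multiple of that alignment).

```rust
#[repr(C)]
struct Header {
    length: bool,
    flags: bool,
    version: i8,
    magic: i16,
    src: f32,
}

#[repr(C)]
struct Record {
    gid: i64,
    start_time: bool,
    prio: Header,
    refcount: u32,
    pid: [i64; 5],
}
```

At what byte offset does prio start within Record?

Header: @0: length [1B, align 1] → 1; @1: flags [1B, align 1] → 2; @2: version [1B, align 1] → 3; +1 pad (align 2); @4: magic [2B, align 2] → 6; +2 pad (align 4); @8: src [4B, align 4] → 12; size 12, align 4
@0: gid [8B, align 8] → 8
@8: start_time [1B, align 1] → 9
+3 pad (align 4)
@12: prio [12B, align 4] → 24

12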